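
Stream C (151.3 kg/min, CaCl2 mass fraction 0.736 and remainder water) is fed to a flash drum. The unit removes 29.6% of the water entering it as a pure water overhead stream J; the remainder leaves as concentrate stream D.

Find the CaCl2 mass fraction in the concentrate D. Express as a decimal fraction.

0.798

CaCl2 is not removed: 151.3×0.736 = 111.36 kg/min of CaCl2 enters D.
water entering = 151.3×0.264 = 39.943 kg/min; overhead removed = 0.296×39.943 = 11.823 kg/min.
Concentrate = 151.3 − 11.823 = 139.48 kg/min.
Mass fraction = 111.36/139.48 = 0.798.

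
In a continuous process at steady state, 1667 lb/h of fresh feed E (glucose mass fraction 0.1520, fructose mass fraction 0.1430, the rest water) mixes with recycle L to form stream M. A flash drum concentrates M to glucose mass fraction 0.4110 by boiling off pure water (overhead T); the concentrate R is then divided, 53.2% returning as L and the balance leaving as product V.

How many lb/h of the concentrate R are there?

Overall glucose balance (none leaves overhead): glucose in fresh feed = glucose in product, i.e. 1667×0.152 = (1−0.532)·R·0.411.
R = 253.38/(0.411×0.468) = 1317.3 lb/h.

1317 lb/h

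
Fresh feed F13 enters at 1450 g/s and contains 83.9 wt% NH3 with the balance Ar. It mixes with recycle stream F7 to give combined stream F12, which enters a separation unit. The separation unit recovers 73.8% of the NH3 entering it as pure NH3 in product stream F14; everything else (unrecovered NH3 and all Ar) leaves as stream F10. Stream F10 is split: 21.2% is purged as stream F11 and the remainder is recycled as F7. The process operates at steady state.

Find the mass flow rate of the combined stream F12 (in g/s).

Ar enters only via F13 and leaves only via the purge: 1450×0.161 = 0.212×(Ar in F10), and the separation unit passes all Ar, so Ar in F12 = Ar in F10 = 1101.2 g/s.
NH3 in F12: m_A = 1450×0.839 + (1−0.212)·(1−0.738)·m_A, so m_A = 1216.5/0.7935 = 1533.1 g/s.
F12 = 1533.1 + 1101.2 = 2634.2 g/s.

2634 g/s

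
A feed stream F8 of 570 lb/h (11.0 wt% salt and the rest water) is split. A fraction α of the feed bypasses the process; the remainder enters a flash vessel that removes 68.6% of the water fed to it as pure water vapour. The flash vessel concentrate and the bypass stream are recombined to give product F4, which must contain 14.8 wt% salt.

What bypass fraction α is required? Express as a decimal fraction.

0.579

All 570×0.110 = 62.7 lb/h of salt reaches F4, so F4 = 62.7/0.148 = 423.65 lb/h and vapour = 146.35 lb/h.
The evaporator receives (1−α)·570 of feed at 0.890 water and removes 0.686 of that water:
0.686×0.890×(1−α)×570 = 146.35
(1−α) = 146.35/348.01 = 0.4205;  α = 0.5795.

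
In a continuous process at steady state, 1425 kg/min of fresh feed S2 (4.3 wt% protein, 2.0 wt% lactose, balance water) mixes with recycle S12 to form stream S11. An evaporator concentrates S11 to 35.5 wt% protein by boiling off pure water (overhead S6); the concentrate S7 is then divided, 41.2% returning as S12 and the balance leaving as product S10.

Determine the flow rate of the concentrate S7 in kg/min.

Overall protein balance (none leaves overhead): protein in fresh feed = protein in product, i.e. 1425×0.043 = (1−0.412)·S7·0.355.
S7 = 61.275/(0.355×0.588) = 293.55 kg/min.

293.5 kg/min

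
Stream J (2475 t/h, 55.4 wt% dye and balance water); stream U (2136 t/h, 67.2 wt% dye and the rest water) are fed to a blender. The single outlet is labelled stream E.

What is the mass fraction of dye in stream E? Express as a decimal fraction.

0.6087

Total flow out = 2475 + 2136 = 4611 t/h.
dye in = 2475×0.554 + 2136×0.672 = 2806.5 t/h.
dye mass fraction in E = 2806.5/4611 = 0.6087.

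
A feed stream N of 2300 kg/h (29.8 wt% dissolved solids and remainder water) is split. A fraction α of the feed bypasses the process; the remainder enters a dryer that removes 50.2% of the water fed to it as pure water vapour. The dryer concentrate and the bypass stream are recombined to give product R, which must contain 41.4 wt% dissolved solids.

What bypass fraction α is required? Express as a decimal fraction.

0.205

All 2300×0.298 = 685.4 kg/h of dissolved solids reaches R, so R = 685.4/0.414 = 1655.6 kg/h and vapour = 644.44 kg/h.
The evaporator receives (1−α)·2300 of feed at 0.702 water and removes 0.502 of that water:
0.502×0.702×(1−α)×2300 = 644.44
(1−α) = 644.44/810.53 = 0.7951;  α = 0.2049.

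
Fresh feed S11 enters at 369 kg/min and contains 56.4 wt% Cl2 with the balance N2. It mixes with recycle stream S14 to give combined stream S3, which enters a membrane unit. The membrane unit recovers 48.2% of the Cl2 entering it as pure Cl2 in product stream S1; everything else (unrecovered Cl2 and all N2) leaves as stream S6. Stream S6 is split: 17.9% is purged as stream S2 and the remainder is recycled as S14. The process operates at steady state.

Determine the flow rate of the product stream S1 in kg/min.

Cl2 in S3: m_A = 369×0.564 + (1−0.179)·(1−0.482)·m_A, so m_A = 208.12/0.5747 = 362.12 kg/min.
Product S1 = 0.482×362.12 = 174.54 kg/min.

174.5 kg/min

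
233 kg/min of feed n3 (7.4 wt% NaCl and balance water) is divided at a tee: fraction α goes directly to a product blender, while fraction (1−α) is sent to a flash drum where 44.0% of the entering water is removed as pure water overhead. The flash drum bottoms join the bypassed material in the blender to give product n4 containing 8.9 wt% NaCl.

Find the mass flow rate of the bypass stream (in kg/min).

All 233×0.074 = 17.242 kg/min of NaCl reaches n4, so n4 = 17.242/0.089 = 193.73 kg/min and vapour = 39.27 kg/min.
The evaporator receives (1−α)·233 of feed at 0.926 water and removes 0.440 of that water:
0.440×0.926×(1−α)×233 = 39.27
(1−α) = 39.27/94.934 = 0.4137;  α = 0.5863.
Bypass flow = 0.5863×233 = 136.62 kg/min.

136.6 kg/min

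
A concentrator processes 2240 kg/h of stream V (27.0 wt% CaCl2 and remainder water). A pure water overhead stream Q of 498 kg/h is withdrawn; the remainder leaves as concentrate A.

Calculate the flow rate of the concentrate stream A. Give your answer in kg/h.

1742 kg/h

Concentrate = 2240 − 498 = 1742 kg/h.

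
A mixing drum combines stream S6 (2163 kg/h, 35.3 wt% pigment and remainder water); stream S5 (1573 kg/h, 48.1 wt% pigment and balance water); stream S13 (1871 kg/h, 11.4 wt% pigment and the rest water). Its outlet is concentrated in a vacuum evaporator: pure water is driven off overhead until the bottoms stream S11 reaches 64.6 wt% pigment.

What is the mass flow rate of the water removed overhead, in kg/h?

2924 kg/h

pigment entering = 2163×0.353 + 1573×0.481 + 1871×0.114 = 1733.4 kg/h.
All pigment reports to S11, so S11 = 1733.4/0.646 = 2683.4 kg/h.
Total feed = 5607 kg/h; overhead = 5607 − 2683.4 = 2923.6 kg/h.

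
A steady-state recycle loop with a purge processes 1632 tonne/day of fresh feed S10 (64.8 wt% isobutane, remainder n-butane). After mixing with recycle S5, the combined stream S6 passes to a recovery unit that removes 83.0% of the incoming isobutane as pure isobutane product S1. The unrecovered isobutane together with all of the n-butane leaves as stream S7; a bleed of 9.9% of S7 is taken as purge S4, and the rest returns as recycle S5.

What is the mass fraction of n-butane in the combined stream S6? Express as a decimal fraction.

0.823

n-butane enters only via S10 and leaves only via the purge: 1632×0.352 = 0.099×(n-butane in S7), and the recovery unit passes all n-butane, so n-butane in S6 = n-butane in S7 = 5802.7 tonne/day.
isobutane in S6: m_A = 1632×0.648 + (1−0.099)·(1−0.830)·m_A, so m_A = 1057.5/0.8468 = 1248.8 tonne/day.
S6 = 1248.8 + 5802.7 = 7051.5 tonne/day.
n-butane fraction in S6 = 5802.7/7051.5 = 0.823.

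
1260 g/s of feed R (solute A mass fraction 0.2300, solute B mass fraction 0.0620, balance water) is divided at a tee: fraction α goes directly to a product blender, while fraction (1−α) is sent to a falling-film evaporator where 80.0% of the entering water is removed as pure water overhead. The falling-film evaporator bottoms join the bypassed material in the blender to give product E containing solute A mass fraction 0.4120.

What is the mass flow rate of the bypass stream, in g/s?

All 1260×0.230 = 289.8 g/s of solute A reaches E, so E = 289.8/0.412 = 703.4 g/s and vapour = 556.6 g/s.
The evaporator receives (1−α)·1260 of feed at 0.708 water and removes 0.800 of that water:
0.800×0.708×(1−α)×1260 = 556.6
(1−α) = 556.6/713.66 = 0.7799;  α = 0.2201.
Bypass flow = 0.2201×1260 = 277.3 g/s.

277.3 g/s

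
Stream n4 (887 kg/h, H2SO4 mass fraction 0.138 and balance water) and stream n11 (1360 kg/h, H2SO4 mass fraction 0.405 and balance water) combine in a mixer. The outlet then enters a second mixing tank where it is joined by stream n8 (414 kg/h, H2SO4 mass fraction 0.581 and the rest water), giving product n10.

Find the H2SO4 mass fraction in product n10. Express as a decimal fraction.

Overall, product flow = 2661 kg/h.
H2SO4 in = 887×0.138 + 1360×0.405 + 414×0.581 = 913.74 kg/h.
H2SO4 fraction in n10 = 0.343.

0.343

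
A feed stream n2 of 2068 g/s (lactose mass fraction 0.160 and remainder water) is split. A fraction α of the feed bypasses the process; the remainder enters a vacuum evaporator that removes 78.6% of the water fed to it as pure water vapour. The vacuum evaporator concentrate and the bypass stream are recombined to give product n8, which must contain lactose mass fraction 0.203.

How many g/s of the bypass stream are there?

All 2068×0.160 = 330.88 g/s of lactose reaches n8, so n8 = 330.88/0.203 = 1630 g/s and vapour = 438.05 g/s.
The evaporator receives (1−α)·2068 of feed at 0.840 water and removes 0.786 of that water:
0.786×0.840×(1−α)×2068 = 438.05
(1−α) = 438.05/1365.4 = 0.3208;  α = 0.6792.
Bypass flow = 0.6792×2068 = 1404.5 g/s.

1405 g/s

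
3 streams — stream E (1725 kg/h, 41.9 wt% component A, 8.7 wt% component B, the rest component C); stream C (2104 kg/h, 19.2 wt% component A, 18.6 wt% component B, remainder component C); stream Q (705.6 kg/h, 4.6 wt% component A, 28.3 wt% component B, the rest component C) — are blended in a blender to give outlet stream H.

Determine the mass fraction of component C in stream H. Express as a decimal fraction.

Total flow out = 1725 + 2104 + 705.6 = 4534.6 kg/h.
component C in = 1725×0.494 + 2104×0.622 + 705.6×0.671 = 2634.3 kg/h.
component C mass fraction in H = 2634.3/4534.6 = 0.5809.

0.5809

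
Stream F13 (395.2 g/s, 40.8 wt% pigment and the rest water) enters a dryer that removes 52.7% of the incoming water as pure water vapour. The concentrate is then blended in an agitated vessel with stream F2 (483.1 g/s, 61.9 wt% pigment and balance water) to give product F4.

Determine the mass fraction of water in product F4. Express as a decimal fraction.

0.3904

Vapour removed = 0.527×0.592×395.2 = 123.3 g/s; concentrate = 271.9 g/s.
water reaching the mixer = 110.66 (from concentrate) + 483.1×0.381 = 294.72 g/s.
Product flow = 271.9 + 483.1 = 755 g/s; water fraction = 0.3904.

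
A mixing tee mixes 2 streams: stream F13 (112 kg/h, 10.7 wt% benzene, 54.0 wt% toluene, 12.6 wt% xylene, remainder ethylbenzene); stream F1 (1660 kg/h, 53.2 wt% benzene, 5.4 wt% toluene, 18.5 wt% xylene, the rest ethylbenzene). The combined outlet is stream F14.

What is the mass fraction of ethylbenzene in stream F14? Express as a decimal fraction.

Total flow out = 112 + 1660 = 1772 kg/h.
ethylbenzene in = 112×0.227 + 1660×0.229 = 405.56 kg/h.
ethylbenzene mass fraction in F14 = 405.56/1772 = 0.229.

0.229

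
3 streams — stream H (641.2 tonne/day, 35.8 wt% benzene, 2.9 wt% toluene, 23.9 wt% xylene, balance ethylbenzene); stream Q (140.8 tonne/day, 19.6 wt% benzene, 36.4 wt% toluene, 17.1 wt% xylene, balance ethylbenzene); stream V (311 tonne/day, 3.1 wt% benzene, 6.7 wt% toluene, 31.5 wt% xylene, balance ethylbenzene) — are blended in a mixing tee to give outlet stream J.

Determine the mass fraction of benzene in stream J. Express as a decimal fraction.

Total flow out = 641.2 + 140.8 + 311 = 1093 tonne/day.
benzene in = 641.2×0.358 + 140.8×0.196 + 311×0.031 = 266.79 tonne/day.
benzene mass fraction in J = 266.79/1093 = 0.2441.

0.2441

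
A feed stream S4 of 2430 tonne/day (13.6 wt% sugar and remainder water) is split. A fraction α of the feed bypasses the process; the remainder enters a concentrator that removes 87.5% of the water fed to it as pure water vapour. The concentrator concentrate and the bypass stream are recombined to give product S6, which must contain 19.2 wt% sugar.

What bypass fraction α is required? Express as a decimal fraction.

All 2430×0.136 = 330.48 tonne/day of sugar reaches S6, so S6 = 330.48/0.192 = 1721.2 tonne/day and vapour = 708.75 tonne/day.
The evaporator receives (1−α)·2430 of feed at 0.864 water and removes 0.875 of that water:
0.875×0.864×(1−α)×2430 = 708.75
(1−α) = 708.75/1837.1 = 0.3858;  α = 0.6142.

0.614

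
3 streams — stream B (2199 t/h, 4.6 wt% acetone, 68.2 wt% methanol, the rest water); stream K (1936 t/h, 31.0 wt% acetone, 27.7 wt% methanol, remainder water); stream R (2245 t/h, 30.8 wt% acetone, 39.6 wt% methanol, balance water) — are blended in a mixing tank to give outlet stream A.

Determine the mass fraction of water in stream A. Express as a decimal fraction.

Total flow out = 2199 + 1936 + 2245 = 6380 t/h.
water in = 2199×0.272 + 1936×0.413 + 2245×0.296 = 2062.2 t/h.
water mass fraction in A = 2062.2/6380 = 0.323.

0.323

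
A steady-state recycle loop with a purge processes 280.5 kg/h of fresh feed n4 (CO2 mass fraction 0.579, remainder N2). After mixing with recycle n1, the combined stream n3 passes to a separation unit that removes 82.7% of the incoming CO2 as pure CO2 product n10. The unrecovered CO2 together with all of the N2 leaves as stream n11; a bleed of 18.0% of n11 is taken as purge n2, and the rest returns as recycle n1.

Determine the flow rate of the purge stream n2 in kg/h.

N2 enters only via n4 and leaves only via the purge: 280.5×0.421 = 0.180×(N2 in n11), and the separation unit passes all N2, so N2 in n3 = N2 in n11 = 656.06 kg/h.
CO2 in n3: m_A = 280.5×0.579 + (1−0.180)·(1−0.827)·m_A, so m_A = 162.41/0.8581 = 189.26 kg/h.
n11 = (1−0.827)×189.26 + 656.06 = 688.8 kg/h.
Purge n2 = 0.180×688.8 = 123.98 kg/h.

124 kg/h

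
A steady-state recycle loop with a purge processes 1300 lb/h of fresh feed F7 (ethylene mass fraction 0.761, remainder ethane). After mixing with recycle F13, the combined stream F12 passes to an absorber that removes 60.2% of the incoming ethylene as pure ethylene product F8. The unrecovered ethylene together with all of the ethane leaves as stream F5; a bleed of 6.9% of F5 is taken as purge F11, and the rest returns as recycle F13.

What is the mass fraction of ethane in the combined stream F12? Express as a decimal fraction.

0.741

ethane enters only via F7 and leaves only via the purge: 1300×0.239 = 0.069×(ethane in F5), and the absorber passes all ethane, so ethane in F12 = ethane in F5 = 4502.9 lb/h.
ethylene in F12: m_A = 1300×0.761 + (1−0.069)·(1−0.602)·m_A, so m_A = 989.3/0.6295 = 1571.7 lb/h.
F12 = 1571.7 + 4502.9 = 6074.6 lb/h.
ethane fraction in F12 = 4502.9/6074.6 = 0.741.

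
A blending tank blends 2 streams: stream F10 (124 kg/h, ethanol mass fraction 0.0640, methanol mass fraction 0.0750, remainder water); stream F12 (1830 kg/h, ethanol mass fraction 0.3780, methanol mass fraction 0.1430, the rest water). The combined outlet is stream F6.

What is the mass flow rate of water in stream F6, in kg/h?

water out = water in = 124×0.861 + 1830×0.479 = 983.33 kg/h.

983.3 kg/h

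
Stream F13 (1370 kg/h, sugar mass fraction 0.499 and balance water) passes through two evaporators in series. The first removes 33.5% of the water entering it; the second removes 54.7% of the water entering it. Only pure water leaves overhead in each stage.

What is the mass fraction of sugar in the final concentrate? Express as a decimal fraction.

0.768

water in feed = 1370×0.501 = 686.37 kg/h.
After stage 1: water left = (1−0.335)×686.37 = 456.44; stream total = 1140.1 kg/h.
After stage 2: water left = (1−0.547)×456.44 = 206.77; final concentrate = 890.4 kg/h.
sugar fraction = 683.63/890.4 = 0.768.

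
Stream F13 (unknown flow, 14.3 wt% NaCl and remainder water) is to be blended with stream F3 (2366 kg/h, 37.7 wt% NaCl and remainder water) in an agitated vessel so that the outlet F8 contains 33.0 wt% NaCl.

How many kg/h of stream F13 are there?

Let F13 be the unknown flow. Total out = 2366 + F13.
NaCl balance: 891.98 + 0.143·F13 = 0.330·(2366 + F13)
(0.143 − 0.330)·F13 = 0.330×2366 − 891.98 = -111.2
F13 = -111.2 / -0.187 = 594.66 kg/h

594.7 kg/h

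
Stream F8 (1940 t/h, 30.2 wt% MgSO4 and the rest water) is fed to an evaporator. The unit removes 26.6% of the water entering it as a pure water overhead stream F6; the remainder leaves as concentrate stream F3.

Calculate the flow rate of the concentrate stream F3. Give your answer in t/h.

water entering = 1940×0.698 = 1354.1 t/h; overhead removed = 0.266×1354.1 = 360.2 t/h.
Concentrate = 1940 − 360.2 = 1579.8 t/h.

1580 t/h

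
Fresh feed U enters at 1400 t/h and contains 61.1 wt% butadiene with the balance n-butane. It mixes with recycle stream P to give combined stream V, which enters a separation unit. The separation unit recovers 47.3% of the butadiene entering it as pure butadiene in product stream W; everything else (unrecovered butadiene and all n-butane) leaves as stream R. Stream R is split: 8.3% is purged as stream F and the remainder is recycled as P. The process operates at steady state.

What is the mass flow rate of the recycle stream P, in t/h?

n-butane enters only via U and leaves only via the purge: 1400×0.389 = 0.083×(n-butane in R), and the separation unit passes all n-butane, so n-butane in V = n-butane in R = 6561.4 t/h.
butadiene in V: m_A = 1400×0.611 + (1−0.083)·(1−0.473)·m_A, so m_A = 855.4/0.5167 = 1655.4 t/h.
R = (1−0.473)×1655.4 + 6561.4 = 7433.8 t/h.
Recycle P = (1−0.083)×7433.8 = 6816.8 t/h.

6817 t/h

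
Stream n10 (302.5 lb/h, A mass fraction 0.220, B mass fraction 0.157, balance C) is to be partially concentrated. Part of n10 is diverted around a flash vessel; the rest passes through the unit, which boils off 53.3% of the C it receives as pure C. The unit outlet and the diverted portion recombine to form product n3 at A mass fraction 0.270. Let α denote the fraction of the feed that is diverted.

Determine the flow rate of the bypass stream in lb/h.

All 302.5×0.220 = 66.55 lb/h of A reaches n3, so n3 = 66.55/0.270 = 246.48 lb/h and vapour = 56.019 lb/h.
The evaporator receives (1−α)·302.5 of feed at 0.623 C and removes 0.533 of that C:
0.533×0.623×(1−α)×302.5 = 56.019
(1−α) = 56.019/100.45 = 0.5577;  α = 0.4423.
Bypass flow = 0.4423×302.5 = 133.8 lb/h.

133.8 lb/h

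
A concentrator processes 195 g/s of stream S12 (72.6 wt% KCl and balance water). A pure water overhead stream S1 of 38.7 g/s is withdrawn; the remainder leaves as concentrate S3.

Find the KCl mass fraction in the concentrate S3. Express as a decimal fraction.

KCl is not removed: 195×0.726 = 141.57 g/s of KCl enters S3.
Concentrate = 195 − 38.7 = 156.3 g/s.
Mass fraction = 141.57/156.3 = 0.906.

0.906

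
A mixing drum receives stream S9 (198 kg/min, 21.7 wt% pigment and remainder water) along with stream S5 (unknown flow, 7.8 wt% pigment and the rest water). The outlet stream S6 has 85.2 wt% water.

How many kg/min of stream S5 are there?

Let S5 be the unknown flow. Total out = 198 + S5.
water balance: 155.03 + 0.922·S5 = 0.852·(198 + S5)
(0.922 − 0.852)·S5 = 0.852×198 − 155.03 = 13.662
S5 = 13.662 / 0.070 = 195.17 kg/min

195.2 kg/min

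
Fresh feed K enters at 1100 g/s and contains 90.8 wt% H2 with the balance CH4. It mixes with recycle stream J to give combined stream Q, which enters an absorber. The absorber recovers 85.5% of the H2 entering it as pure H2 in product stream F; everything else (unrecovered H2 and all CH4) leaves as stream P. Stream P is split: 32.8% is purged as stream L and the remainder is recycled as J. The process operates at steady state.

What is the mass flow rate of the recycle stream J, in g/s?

315.2 g/s

CH4 enters only via K and leaves only via the purge: 1100×0.092 = 0.328×(CH4 in P), and the absorber passes all CH4, so CH4 in Q = CH4 in P = 308.54 g/s.
H2 in Q: m_A = 1100×0.908 + (1−0.328)·(1−0.855)·m_A, so m_A = 998.8/0.9026 = 1106.6 g/s.
P = (1−0.855)×1106.6 + 308.54 = 469 g/s.
Recycle J = (1−0.328)×469 = 315.17 g/s.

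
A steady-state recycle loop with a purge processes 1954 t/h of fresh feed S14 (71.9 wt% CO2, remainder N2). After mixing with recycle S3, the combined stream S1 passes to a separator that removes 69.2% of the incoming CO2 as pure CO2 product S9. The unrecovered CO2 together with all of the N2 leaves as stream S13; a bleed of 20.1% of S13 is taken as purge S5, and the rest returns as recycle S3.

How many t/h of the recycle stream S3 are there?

2641 t/h

N2 enters only via S14 and leaves only via the purge: 1954×0.281 = 0.201×(N2 in S13), and the separator passes all N2, so N2 in S1 = N2 in S13 = 2731.7 t/h.
CO2 in S1: m_A = 1954×0.719 + (1−0.201)·(1−0.692)·m_A, so m_A = 1404.9/0.7539 = 1863.5 t/h.
S13 = (1−0.692)×1863.5 + 2731.7 = 3305.7 t/h.
Recycle S3 = (1−0.201)×3305.7 = 2641.2 t/h.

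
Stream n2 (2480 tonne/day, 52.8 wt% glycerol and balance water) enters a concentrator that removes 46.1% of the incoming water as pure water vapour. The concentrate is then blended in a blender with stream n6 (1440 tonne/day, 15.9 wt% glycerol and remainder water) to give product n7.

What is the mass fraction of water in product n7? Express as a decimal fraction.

0.545

Vapour removed = 0.461×0.472×2480 = 539.63 tonne/day; concentrate = 1940.4 tonne/day.
water reaching the mixer = 630.93 (from concentrate) + 1440×0.841 = 1842 tonne/day.
Product flow = 1940.4 + 1440 = 3380.4 tonne/day; water fraction = 0.545.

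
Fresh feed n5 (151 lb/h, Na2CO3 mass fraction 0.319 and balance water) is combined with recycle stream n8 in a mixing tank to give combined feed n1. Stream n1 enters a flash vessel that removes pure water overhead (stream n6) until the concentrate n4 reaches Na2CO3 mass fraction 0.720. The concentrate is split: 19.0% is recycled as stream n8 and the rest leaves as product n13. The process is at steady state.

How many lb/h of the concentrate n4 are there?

82.59 lb/h

Overall Na2CO3 balance (none leaves overhead): Na2CO3 in fresh feed = Na2CO3 in product, i.e. 151×0.319 = (1−0.190)·n4·0.720.
n4 = 48.169/(0.720×0.810) = 82.594 lb/h.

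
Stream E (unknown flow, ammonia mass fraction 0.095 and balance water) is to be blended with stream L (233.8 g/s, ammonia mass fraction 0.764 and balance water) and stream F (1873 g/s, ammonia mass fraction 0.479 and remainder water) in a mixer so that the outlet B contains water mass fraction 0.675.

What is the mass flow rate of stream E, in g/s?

Let E be the unknown flow. Total out = 2106.8 + E.
water balance: 1031 + 0.905·E = 0.675·(2106.8 + E)
(0.905 − 0.675)·E = 0.675×2106.8 − 1031 = 391.08
E = 391.08 / 0.230 = 1700.3 g/s

1700 g/s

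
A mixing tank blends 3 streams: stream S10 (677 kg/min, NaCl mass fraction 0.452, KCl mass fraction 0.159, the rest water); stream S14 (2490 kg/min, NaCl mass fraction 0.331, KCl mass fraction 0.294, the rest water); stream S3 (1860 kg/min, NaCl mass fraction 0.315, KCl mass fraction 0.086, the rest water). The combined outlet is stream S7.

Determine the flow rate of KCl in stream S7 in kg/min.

999.7 kg/min

KCl out = KCl in = 677×0.159 + 2490×0.294 + 1860×0.086 = 999.66 kg/min.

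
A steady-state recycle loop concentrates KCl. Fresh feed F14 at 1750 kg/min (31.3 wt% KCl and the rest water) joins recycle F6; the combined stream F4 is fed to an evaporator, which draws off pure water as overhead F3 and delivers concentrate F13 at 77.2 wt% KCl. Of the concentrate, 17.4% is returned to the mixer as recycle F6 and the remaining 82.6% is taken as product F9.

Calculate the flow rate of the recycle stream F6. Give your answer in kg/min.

149.5 kg/min

Overall KCl balance (none leaves overhead): KCl in fresh feed = KCl in product, i.e. 1750×0.313 = (1−0.174)·F13·0.772.
F13 = 547.75/(0.772×0.826) = 858.98 kg/min.
Recycle F6 = 0.174×858.98 = 149.46 kg/min.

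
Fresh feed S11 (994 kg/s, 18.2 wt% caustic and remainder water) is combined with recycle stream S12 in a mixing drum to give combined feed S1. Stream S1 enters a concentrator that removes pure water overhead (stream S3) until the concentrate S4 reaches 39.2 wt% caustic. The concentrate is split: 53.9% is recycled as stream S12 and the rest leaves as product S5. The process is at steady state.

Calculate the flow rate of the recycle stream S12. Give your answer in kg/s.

Overall caustic balance (none leaves overhead): caustic in fresh feed = caustic in product, i.e. 994×0.182 = (1−0.539)·S4·0.392.
S4 = 180.91/(0.392×0.461) = 1001.1 kg/s.
Recycle S12 = 0.539×1001.1 = 539.58 kg/s.

539.6 kg/s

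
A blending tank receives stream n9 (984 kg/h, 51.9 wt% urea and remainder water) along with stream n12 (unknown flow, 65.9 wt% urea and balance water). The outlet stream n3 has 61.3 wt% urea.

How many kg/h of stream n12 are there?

Let n12 be the unknown flow. Total out = 984 + n12.
urea balance: 510.7 + 0.659·n12 = 0.613·(984 + n12)
(0.659 − 0.613)·n12 = 0.613×984 − 510.7 = 92.496
n12 = 92.496 / 0.046 = 2010.8 kg/h

2011 kg/h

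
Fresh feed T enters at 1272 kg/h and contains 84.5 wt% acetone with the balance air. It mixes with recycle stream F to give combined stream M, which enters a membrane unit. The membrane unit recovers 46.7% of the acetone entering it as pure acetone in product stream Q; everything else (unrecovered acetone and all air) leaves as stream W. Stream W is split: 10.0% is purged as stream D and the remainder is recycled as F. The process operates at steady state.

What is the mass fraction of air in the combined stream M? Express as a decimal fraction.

air enters only via T and leaves only via the purge: 1272×0.155 = 0.100×(air in W), and the membrane unit passes all air, so air in M = air in W = 1971.6 kg/h.
acetone in M: m_A = 1272×0.845 + (1−0.100)·(1−0.467)·m_A, so m_A = 1074.8/0.5203 = 2065.8 kg/h.
M = 2065.8 + 1971.6 = 4037.4 kg/h.
air fraction in M = 1971.6/4037.4 = 0.4883.

0.4883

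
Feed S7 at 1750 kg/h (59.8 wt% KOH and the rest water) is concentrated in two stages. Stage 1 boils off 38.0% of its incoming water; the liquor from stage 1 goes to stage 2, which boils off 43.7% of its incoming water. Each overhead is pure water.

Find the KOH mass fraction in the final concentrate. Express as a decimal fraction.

0.8099

water in feed = 1750×0.402 = 703.5 kg/h.
After stage 1: water left = (1−0.380)×703.5 = 436.17; stream total = 1482.7 kg/h.
After stage 2: water left = (1−0.437)×436.17 = 245.56; final concentrate = 1292.1 kg/h.
KOH fraction = 1046.5/1292.1 = 0.8099.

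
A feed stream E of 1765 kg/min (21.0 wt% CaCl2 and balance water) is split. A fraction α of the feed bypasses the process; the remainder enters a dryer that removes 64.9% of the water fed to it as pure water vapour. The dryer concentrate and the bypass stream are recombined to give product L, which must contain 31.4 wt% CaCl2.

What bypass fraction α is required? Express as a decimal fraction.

0.354

All 1765×0.210 = 370.65 kg/min of CaCl2 reaches L, so L = 370.65/0.314 = 1180.4 kg/min and vapour = 584.59 kg/min.
The evaporator receives (1−α)·1765 of feed at 0.790 water and removes 0.649 of that water:
0.649×0.790×(1−α)×1765 = 584.59
(1−α) = 584.59/904.93 = 0.6460;  α = 0.3540.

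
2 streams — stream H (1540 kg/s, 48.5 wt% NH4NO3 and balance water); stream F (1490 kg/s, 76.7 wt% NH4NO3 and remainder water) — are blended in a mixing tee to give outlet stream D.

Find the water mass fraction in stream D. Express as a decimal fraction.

0.376

Total flow out = 1540 + 1490 = 3030 kg/s.
water in = 1540×0.515 + 1490×0.233 = 1140.3 kg/s.
water mass fraction in D = 1140.3/3030 = 0.376.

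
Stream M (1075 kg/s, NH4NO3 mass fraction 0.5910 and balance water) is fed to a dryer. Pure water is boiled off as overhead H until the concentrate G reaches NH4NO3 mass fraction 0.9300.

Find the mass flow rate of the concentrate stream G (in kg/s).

NH4NO3 is conserved: 1075×0.591 = 635.32 kg/s all reports to the concentrate.
Concentrate = 635.32/(target fraction) = 683.15 kg/s.

683.1 kg/s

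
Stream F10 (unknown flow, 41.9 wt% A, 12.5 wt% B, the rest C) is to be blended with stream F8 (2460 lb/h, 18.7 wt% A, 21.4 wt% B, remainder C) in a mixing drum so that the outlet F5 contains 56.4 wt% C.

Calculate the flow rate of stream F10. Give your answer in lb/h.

Let F10 be the unknown flow. Total out = 2460 + F10.
C balance: 1473.5 + 0.456·F10 = 0.564·(2460 + F10)
(0.456 − 0.564)·F10 = 0.564×2460 − 1473.5 = -86.1
F10 = -86.1 / -0.108 = 797.22 lb/h

797.2 lb/h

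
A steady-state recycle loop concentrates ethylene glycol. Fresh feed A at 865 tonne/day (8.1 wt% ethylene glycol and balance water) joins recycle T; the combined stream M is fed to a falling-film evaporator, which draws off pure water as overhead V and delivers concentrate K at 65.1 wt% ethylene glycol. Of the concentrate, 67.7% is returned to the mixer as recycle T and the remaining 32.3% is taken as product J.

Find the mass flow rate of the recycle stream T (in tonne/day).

225.6 tonne/day

Overall ethylene glycol balance (none leaves overhead): ethylene glycol in fresh feed = ethylene glycol in product, i.e. 865×0.081 = (1−0.677)·K·0.651.
K = 70.065/(0.651×0.323) = 333.21 tonne/day.
Recycle T = 0.677×333.21 = 225.58 tonne/day.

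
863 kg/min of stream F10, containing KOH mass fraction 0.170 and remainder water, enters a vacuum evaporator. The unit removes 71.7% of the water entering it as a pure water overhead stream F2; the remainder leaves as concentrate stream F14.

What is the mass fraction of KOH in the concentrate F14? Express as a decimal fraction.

0.420

KOH is not removed: 863×0.170 = 146.71 kg/min of KOH enters F14.
water entering = 863×0.830 = 716.29 kg/min; overhead removed = 0.717×716.29 = 513.58 kg/min.
Concentrate = 863 − 513.58 = 349.42 kg/min.
Mass fraction = 146.71/349.42 = 0.420.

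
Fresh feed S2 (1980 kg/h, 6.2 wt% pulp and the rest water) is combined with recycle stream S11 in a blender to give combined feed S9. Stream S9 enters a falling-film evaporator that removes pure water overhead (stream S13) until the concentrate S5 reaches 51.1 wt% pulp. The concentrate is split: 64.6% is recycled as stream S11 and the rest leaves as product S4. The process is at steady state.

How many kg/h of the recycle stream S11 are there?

Overall pulp balance (none leaves overhead): pulp in fresh feed = pulp in product, i.e. 1980×0.062 = (1−0.646)·S5·0.511.
S5 = 122.76/(0.511×0.354) = 678.63 kg/h.
Recycle S11 = 0.646×678.63 = 438.39 kg/h.

438.4 kg/h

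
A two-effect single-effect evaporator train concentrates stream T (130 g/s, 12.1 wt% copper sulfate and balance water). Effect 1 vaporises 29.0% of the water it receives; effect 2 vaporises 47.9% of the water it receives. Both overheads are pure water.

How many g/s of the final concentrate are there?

water in feed = 130×0.879 = 114.27 g/s.
After stage 1: water left = (1−0.290)×114.27 = 81.132; stream total = 96.862 g/s.
After stage 2: water left = (1−0.479)×81.132 = 42.27; final concentrate = 58 g/s.

58 g/s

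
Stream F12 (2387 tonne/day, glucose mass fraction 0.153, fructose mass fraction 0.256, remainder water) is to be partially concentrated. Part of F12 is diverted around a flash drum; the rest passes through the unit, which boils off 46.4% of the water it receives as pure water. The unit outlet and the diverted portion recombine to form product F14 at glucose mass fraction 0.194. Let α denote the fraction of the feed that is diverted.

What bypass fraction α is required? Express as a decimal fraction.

All 2387×0.153 = 365.21 tonne/day of glucose reaches F14, so F14 = 365.21/0.194 = 1882.5 tonne/day and vapour = 504.47 tonne/day.
The evaporator receives (1−α)·2387 of feed at 0.591 water and removes 0.464 of that water:
0.464×0.591×(1−α)×2387 = 504.47
(1−α) = 504.47/654.57 = 0.7707;  α = 0.2293.

0.229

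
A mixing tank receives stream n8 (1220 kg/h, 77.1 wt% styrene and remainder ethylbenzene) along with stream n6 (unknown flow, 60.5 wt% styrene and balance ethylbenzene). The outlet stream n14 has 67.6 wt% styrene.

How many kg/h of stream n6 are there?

Let n6 be the unknown flow. Total out = 1220 + n6.
styrene balance: 940.62 + 0.605·n6 = 0.676·(1220 + n6)
(0.605 − 0.676)·n6 = 0.676×1220 − 940.62 = -115.9
n6 = -115.9 / -0.071 = 1632.4 kg/h

1632 kg/h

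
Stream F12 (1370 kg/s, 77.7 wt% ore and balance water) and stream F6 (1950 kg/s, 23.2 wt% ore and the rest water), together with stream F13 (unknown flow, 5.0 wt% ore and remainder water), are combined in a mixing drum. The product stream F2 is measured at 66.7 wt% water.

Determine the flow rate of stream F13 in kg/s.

Let F13 be the unknown flow. Total out = 3320 + F13.
water balance: 1803.1 + 0.950·F13 = 0.667·(3320 + F13)
(0.950 − 0.667)·F13 = 0.667×3320 − 1803.1 = 411.33
F13 = 411.33 / 0.283 = 1453.5 kg/s

1453 kg/s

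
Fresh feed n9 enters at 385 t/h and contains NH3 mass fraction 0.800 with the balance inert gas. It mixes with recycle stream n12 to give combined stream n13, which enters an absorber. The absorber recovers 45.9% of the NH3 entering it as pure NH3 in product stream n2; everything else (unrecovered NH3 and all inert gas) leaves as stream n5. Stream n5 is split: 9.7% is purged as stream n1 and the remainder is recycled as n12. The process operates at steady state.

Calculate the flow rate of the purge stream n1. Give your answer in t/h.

inert gas enters only via n9 and leaves only via the purge: 385×0.200 = 0.097×(inert gas in n5), and the absorber passes all inert gas, so inert gas in n13 = inert gas in n5 = 793.81 t/h.
NH3 in n13: m_A = 385×0.800 + (1−0.097)·(1−0.459)·m_A, so m_A = 308/0.5115 = 602.18 t/h.
n5 = (1−0.459)×602.18 + 793.81 = 1119.6 t/h.
Purge n1 = 0.097×1119.6 = 108.6 t/h.

108.6 t/h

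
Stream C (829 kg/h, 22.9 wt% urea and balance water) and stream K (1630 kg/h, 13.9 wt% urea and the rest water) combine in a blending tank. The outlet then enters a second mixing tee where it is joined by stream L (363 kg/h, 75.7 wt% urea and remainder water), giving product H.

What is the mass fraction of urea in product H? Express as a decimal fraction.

Overall, product flow = 2822 kg/h.
urea in = 829×0.229 + 1630×0.139 + 363×0.757 = 691.2 kg/h.
urea fraction in H = 0.245.

0.245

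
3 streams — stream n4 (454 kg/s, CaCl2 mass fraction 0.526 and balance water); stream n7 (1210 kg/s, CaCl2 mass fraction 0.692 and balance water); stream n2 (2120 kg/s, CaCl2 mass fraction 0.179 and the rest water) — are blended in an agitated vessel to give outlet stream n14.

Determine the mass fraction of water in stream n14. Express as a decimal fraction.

0.615

Total flow out = 454 + 1210 + 2120 = 3784 kg/s.
water in = 454×0.474 + 1210×0.308 + 2120×0.821 = 2328.4 kg/s.
water mass fraction in n14 = 2328.4/3784 = 0.615.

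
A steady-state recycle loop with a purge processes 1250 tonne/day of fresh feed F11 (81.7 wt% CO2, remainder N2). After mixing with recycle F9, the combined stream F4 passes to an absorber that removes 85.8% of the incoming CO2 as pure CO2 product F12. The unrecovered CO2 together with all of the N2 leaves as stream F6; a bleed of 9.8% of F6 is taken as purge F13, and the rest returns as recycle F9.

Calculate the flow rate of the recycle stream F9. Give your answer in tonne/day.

N2 enters only via F11 and leaves only via the purge: 1250×0.183 = 0.098×(N2 in F6), and the absorber passes all N2, so N2 in F4 = N2 in F6 = 2334.2 tonne/day.
CO2 in F4: m_A = 1250×0.817 + (1−0.098)·(1−0.858)·m_A, so m_A = 1021.2/0.8719 = 1171.3 tonne/day.
F6 = (1−0.858)×1171.3 + 2334.2 = 2500.5 tonne/day.
Recycle F9 = (1−0.098)×2500.5 = 2255.5 tonne/day.

2255 tonne/day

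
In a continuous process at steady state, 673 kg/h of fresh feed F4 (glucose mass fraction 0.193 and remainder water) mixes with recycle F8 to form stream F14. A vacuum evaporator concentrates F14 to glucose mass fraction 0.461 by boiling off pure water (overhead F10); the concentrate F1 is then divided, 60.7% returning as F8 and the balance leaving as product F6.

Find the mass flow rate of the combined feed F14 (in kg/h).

1108 kg/h

Overall glucose balance (none leaves overhead): glucose in fresh feed = glucose in product, i.e. 673×0.193 = (1−0.607)·F1·0.461.
F1 = 129.89/(0.461×0.393) = 716.93 kg/h.
Recycle F8 = 0.607×716.93 = 435.18 kg/h.
Combined feed F14 = 673 + 435.18 = 1108.2 kg/h.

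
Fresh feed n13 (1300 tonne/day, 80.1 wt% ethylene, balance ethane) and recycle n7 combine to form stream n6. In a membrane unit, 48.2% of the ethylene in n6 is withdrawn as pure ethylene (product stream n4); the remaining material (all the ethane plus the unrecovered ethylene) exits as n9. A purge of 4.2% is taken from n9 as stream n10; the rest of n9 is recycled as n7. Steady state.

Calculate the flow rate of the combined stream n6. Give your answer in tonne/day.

ethane enters only via n13 and leaves only via the purge: 1300×0.199 = 0.042×(ethane in n9), and the membrane unit passes all ethane, so ethane in n6 = ethane in n9 = 6159.5 tonne/day.
ethylene in n6: m_A = 1300×0.801 + (1−0.042)·(1−0.482)·m_A, so m_A = 1041.3/0.5038 = 2067.1 tonne/day.
n6 = 2067.1 + 6159.5 = 8226.6 tonne/day.

8227 tonne/day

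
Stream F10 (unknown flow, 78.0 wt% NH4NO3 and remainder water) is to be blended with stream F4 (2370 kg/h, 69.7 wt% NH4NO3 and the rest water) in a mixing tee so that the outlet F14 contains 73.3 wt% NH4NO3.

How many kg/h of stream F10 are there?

Let F10 be the unknown flow. Total out = 2370 + F10.
NH4NO3 balance: 1651.9 + 0.780·F10 = 0.733·(2370 + F10)
(0.780 − 0.733)·F10 = 0.733×2370 − 1651.9 = 85.32
F10 = 85.32 / 0.047 = 1815.3 kg/h

1815 kg/h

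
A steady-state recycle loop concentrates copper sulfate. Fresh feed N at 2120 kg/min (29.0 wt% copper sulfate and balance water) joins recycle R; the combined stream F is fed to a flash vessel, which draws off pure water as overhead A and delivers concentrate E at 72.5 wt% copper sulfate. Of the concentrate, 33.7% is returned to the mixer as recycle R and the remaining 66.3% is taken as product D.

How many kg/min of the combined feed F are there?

2551 kg/min

Overall copper sulfate balance (none leaves overhead): copper sulfate in fresh feed = copper sulfate in product, i.e. 2120×0.290 = (1−0.337)·E·0.725.
E = 614.8/(0.725×0.663) = 1279 kg/min.
Recycle R = 0.337×1279 = 431.03 kg/min.
Combined feed F = 2120 + 431.03 = 2551 kg/min.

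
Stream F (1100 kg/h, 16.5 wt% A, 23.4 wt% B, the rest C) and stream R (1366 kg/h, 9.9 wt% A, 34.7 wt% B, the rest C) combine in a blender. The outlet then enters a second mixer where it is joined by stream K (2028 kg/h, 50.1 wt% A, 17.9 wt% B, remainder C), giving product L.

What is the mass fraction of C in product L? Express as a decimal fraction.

Overall, product flow = 4494 kg/h.
C in = 1100×0.601 + 1366×0.554 + 2028×0.320 = 2066.8 kg/h.
C fraction in L = 0.460.

0.460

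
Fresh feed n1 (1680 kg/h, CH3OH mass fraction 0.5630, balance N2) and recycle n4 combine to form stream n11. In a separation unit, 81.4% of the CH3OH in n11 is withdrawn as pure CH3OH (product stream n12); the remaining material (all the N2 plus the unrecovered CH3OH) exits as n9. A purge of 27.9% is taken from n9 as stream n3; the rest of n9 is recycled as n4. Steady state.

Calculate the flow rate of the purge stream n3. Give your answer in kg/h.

N2 enters only via n1 and leaves only via the purge: 1680×0.437 = 0.279×(N2 in n9), and the separation unit passes all N2, so N2 in n11 = N2 in n9 = 2631.4 kg/h.
CH3OH in n11: m_A = 1680×0.563 + (1−0.279)·(1−0.814)·m_A, so m_A = 945.84/0.8659 = 1092.3 kg/h.
n9 = (1−0.814)×1092.3 + 2631.4 = 2834.6 kg/h.
Purge n3 = 0.279×2834.6 = 790.85 kg/h.

790.8 kg/h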